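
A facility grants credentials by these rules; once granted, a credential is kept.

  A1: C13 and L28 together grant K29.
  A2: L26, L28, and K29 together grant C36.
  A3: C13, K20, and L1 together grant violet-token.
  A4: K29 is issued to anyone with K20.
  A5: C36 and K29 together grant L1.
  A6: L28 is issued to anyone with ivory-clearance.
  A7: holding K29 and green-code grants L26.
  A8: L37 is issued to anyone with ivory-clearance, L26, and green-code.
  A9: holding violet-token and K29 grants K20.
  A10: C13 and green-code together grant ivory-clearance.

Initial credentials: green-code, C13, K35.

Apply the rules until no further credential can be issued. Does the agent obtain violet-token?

violet-token would need C13, K20, and L1 (A3), but K20 is never granted.

No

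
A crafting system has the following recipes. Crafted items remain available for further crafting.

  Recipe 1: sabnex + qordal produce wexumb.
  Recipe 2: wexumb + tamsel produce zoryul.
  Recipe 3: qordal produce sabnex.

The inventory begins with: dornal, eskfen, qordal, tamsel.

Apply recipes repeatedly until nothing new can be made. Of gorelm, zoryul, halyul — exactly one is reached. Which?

zoryul

Using Recipe 3, qordal makes sabnex.
Using Recipe 1, sabnex and qordal make wexumb.
wexumb + tamsel → zoryul (Recipe 2).
No rule produces gorelm, and it is not given. No rule produces halyul, and it is not given.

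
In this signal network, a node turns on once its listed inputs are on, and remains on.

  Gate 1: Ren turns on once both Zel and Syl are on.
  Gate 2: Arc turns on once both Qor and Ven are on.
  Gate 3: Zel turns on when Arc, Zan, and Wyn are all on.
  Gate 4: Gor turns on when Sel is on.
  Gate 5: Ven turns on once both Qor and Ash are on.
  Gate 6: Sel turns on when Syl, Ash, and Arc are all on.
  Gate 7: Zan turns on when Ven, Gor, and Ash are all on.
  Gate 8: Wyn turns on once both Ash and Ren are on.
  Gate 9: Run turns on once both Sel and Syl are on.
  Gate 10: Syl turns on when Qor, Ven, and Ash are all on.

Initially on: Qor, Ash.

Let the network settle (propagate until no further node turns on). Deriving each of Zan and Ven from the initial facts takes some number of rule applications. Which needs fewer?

Ven

Ven: Qor and Ash are on, so Ven turns on (Gate 5). [1 rule application]
Zan: Gate 5: Qor and Ash on → Ven on. Gate 10: Qor, Ven, and Ash on → Syl on. Gate 2: Qor and Ven on → Arc on. Syl, Ash, and Arc are on, so Sel turns on (Gate 6). Sel is on, so Gor turns on (Gate 4). Gate 7: Ven, Gor, and Ash on → Zan on. [6 rule applications]
Ven needs fewer.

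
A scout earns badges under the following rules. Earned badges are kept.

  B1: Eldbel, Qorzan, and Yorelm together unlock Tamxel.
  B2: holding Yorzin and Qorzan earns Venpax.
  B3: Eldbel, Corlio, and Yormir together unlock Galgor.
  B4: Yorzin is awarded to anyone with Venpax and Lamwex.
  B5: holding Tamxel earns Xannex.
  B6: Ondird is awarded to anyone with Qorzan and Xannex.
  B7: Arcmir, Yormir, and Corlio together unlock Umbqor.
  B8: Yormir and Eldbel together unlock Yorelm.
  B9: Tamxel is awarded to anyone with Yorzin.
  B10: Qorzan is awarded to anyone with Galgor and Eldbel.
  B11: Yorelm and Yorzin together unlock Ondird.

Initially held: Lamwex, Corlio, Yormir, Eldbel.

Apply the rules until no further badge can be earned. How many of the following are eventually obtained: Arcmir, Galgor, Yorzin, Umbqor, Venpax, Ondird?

2

With Yormir and Eldbel, Yorelm is earned (B8).
With Eldbel, Corlio, and Yormir, Galgor is earned (B3).
With Galgor and Eldbel, Qorzan is earned (B10).
With Eldbel, Qorzan, and Yorelm, Tamxel is earned (B1).
With Tamxel, Xannex is earned (B5).
With Qorzan and Xannex, Ondird is earned (B6).
No rule produces Arcmir, and it is not given.
Galgor: reached.
Yorzin would need Venpax and Lamwex (B4), but Venpax is never earned.
Umbqor would need Arcmir, Yormir, and Corlio (B7), but Arcmir is never earned.
Venpax would need Yorzin and Qorzan (B2), but Yorzin is never earned.
Ondird: reached.
Reached: Galgor and Ondird — 2 of the 6.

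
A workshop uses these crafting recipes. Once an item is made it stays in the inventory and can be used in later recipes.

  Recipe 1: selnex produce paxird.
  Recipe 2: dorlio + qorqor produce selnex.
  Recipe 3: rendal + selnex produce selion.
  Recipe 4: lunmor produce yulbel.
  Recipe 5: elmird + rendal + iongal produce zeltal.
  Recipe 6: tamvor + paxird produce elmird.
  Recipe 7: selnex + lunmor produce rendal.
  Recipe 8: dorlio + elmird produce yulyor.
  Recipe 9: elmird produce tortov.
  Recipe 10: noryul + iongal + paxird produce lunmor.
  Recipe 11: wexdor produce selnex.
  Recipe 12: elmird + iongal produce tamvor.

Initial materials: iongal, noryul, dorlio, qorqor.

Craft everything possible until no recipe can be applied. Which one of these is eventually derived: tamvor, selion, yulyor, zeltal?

selion

dorlio + qorqor → selnex (Recipe 2).
Using Recipe 1, selnex makes paxird.
noryul + iongal + paxird → lunmor (Recipe 10).
selnex + lunmor → rendal (Recipe 7).
rendal + selnex → selion (Recipe 3).
zeltal would need elmird, rendal, and iongal (Recipe 5), but elmird is never obtained. yulyor would need dorlio and elmird (Recipe 8), but elmird is never obtained. tamvor would need elmird and iongal (Recipe 12), but elmird is never obtained.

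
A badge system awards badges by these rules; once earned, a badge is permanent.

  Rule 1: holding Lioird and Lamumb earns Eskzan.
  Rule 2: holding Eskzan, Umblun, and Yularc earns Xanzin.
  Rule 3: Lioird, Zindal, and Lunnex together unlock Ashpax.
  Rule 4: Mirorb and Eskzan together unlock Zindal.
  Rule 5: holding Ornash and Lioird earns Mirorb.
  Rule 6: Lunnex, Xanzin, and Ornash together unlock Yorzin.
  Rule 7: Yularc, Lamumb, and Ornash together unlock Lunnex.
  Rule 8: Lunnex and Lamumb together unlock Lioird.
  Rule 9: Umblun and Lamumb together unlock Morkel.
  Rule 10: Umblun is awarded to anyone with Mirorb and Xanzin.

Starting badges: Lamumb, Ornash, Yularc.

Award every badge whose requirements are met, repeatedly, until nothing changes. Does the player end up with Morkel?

No

Morkel would need Umblun and Lamumb (Rule 9), but Umblun is never earned.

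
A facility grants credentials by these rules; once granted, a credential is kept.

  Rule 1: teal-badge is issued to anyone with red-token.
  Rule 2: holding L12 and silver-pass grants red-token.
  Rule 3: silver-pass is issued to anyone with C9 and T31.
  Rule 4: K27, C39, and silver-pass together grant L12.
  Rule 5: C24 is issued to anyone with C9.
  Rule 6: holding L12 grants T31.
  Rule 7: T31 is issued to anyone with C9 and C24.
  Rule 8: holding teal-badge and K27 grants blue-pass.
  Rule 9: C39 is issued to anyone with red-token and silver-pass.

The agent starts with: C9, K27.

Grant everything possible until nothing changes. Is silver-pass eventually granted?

Holding C9 grants C24 (Rule 5).
Holding C9 and C24 grants T31 (Rule 7).
Holding C9 and T31 grants silver-pass (Rule 3).

Yes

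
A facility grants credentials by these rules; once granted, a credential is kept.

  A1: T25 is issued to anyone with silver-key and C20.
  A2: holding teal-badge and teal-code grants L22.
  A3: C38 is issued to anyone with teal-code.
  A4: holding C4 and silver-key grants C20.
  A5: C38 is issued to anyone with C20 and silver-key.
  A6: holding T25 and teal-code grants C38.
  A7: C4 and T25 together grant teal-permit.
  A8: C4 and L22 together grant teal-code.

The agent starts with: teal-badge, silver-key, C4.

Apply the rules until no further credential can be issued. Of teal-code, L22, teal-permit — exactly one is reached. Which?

teal-permit

Holding C4 and silver-key grants C20 (A4).
Holding silver-key and C20 grants T25 (A1).
Holding C4 and T25 grants teal-permit (A7).
L22 would need teal-badge and teal-code (A2), but teal-code is never granted. teal-code would need C4 and L22 (A8), but L22 is never granted.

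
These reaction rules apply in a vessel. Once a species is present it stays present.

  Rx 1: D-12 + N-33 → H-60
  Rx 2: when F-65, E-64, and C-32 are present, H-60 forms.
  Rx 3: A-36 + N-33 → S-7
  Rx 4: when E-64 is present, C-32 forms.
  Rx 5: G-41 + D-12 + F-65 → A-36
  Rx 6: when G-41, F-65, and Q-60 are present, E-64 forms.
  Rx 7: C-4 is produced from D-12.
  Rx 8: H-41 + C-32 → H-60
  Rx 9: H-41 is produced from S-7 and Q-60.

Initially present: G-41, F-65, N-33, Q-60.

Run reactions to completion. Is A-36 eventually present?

A-36 would need G-41, D-12, and F-65 (Rx 5), but D-12 never forms.

No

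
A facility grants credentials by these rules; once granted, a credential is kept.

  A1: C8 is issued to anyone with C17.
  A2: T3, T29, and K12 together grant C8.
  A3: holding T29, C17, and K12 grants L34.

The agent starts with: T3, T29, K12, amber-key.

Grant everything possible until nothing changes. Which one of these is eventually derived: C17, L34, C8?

C8

Holding T3, T29, and K12 grants C8 (A2).
No rule produces C17, and it is not given. L34 would need T29, C17, and K12 (A3), but C17 is never granted.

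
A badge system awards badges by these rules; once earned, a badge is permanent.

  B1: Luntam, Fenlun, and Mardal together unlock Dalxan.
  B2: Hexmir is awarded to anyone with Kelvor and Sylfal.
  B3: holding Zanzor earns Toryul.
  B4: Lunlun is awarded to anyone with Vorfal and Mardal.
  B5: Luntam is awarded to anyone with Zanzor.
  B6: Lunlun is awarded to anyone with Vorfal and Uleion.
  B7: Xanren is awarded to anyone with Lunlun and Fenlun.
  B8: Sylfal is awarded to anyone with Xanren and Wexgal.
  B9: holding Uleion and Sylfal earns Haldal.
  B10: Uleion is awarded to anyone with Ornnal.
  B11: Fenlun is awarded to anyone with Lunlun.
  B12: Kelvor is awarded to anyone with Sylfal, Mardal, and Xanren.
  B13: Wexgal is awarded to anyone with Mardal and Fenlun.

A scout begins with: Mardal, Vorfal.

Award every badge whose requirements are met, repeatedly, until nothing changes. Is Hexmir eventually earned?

With Vorfal and Mardal, Lunlun is earned (B4).
With Lunlun, Fenlun is earned (B11).
With Lunlun and Fenlun, Xanren is earned (B7).
With Mardal and Fenlun, Wexgal is earned (B13).
With Xanren and Wexgal, Sylfal is earned (B8).
With Sylfal, Mardal, and Xanren, Kelvor is earned (B12).
With Kelvor and Sylfal, Hexmir is earned (B2).

Yes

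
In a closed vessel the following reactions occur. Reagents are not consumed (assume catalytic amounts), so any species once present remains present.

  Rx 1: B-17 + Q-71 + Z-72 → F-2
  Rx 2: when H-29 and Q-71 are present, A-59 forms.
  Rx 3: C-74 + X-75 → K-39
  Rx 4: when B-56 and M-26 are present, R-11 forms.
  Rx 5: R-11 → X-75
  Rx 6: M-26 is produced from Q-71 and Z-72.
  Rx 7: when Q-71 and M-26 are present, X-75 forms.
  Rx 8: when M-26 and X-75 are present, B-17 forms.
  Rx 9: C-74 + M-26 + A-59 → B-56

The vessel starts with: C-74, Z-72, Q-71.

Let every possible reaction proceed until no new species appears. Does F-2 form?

Yes

Q-71 and Z-72 present → M-26 forms (Rx 6).
Q-71 and M-26 present → X-75 forms (Rx 7).
M-26 and X-75 present → B-17 forms (Rx 8).
B-17, Q-71, and Z-72 present → F-2 forms (Rx 1).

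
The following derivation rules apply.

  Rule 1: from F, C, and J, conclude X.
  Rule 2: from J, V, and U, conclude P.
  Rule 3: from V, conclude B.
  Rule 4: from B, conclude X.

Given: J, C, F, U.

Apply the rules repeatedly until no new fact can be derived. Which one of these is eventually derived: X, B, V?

From F, C, and J, Rule 1 gives X.
B would need V (Rule 3), but V is never established. No rule produces V, and it is not given.

X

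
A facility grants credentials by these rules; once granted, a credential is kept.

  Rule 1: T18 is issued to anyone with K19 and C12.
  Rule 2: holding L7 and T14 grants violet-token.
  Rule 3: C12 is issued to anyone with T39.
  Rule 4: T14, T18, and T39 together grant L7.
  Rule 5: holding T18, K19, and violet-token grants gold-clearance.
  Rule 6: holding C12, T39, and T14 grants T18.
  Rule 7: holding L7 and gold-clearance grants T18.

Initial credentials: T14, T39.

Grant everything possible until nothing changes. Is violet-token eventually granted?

Yes

Holding T39 grants C12 (Rule 3).
Holding C12, T39, and T14 grants T18 (Rule 6).
Holding T14, T18, and T39 grants L7 (Rule 4).
Holding L7 and T14 grants violet-token (Rule 2).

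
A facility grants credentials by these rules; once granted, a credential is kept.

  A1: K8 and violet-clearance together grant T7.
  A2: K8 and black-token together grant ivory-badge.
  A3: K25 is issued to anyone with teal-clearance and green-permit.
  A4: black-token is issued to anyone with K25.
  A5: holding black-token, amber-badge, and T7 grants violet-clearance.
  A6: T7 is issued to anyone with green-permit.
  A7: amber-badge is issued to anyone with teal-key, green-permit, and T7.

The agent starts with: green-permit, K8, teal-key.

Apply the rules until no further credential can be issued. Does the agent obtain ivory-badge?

ivory-badge would need K8 and black-token (A2), but black-token is never granted.

No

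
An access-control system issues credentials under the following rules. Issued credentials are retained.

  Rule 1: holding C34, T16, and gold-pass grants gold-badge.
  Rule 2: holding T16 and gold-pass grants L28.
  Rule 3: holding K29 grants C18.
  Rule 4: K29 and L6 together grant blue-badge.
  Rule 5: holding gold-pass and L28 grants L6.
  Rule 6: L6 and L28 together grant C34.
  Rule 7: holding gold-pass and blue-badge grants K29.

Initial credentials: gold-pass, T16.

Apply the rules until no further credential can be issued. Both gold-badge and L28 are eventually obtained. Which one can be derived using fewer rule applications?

L28

L28: Holding T16 and gold-pass grants L28 (Rule 2). [1 rule application]
gold-badge: Holding T16 and gold-pass grants L28 (Rule 2). Holding gold-pass and L28 grants L6 (Rule 5). Holding L6 and L28 grants C34 (Rule 6). Holding C34, T16, and gold-pass grants gold-badge (Rule 1). [4 rule applications]
L28 needs fewer.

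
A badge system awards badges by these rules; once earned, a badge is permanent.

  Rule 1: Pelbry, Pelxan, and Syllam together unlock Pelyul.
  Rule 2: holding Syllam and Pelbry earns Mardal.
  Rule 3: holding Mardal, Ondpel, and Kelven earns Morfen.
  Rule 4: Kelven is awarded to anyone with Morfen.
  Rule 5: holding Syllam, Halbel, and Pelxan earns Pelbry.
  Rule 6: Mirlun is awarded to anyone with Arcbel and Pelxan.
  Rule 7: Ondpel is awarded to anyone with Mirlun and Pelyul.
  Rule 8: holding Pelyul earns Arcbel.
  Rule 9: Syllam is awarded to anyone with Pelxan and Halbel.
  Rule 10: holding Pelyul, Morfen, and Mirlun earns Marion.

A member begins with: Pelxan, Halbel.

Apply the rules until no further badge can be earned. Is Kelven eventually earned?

Kelven would need Morfen (Rule 4), but Morfen is never earned.

No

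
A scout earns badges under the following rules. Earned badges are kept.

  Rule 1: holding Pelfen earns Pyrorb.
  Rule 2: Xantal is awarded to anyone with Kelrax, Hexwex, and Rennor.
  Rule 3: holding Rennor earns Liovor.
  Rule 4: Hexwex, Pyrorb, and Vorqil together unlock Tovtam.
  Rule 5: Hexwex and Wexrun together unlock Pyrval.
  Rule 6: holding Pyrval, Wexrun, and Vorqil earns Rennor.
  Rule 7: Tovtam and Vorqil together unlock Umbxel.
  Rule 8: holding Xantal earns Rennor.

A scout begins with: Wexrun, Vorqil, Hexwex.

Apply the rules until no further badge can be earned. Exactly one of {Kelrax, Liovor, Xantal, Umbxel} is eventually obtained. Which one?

With Hexwex and Wexrun, Pyrval is earned (Rule 5).
With Pyrval, Wexrun, and Vorqil, Rennor is earned (Rule 6).
With Rennor, Liovor is earned (Rule 3).
No rule produces Kelrax, and it is not given. Xantal would need Kelrax, Hexwex, and Rennor (Rule 2), but Kelrax is never earned. Umbxel would need Tovtam and Vorqil (Rule 7), but Tovtam is never earned.

Liovor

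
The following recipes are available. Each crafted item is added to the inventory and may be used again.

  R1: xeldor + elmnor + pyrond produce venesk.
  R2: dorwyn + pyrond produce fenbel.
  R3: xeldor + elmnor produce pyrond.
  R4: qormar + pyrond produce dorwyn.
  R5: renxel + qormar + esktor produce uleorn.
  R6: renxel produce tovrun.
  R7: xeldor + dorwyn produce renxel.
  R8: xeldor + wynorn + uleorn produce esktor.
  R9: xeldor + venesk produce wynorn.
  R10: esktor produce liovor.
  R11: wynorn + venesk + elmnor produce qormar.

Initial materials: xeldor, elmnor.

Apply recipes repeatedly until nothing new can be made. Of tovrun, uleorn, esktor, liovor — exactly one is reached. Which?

xeldor + elmnor → pyrond (R3).
xeldor + elmnor + pyrond → venesk (R1).
xeldor + venesk → wynorn (R9).
wynorn + venesk + elmnor → qormar (R11).
Using R4, qormar and pyrond make dorwyn.
xeldor + dorwyn → renxel (R7).
renxel → tovrun (R6).
esktor would need xeldor, wynorn, and uleorn (R8), but uleorn is never obtained. uleorn would need renxel, qormar, and esktor (R5), but esktor is never obtained. liovor would need esktor (R10), but esktor is never obtained.

tovrun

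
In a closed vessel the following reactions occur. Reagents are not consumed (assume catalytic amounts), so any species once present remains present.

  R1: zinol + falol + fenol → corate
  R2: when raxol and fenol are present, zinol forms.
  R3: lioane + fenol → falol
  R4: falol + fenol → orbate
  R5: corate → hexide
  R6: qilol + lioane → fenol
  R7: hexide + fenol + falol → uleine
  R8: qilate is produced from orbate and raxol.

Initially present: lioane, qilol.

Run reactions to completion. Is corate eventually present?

corate would need zinol, falol, and fenol (R1), but zinol never forms.

No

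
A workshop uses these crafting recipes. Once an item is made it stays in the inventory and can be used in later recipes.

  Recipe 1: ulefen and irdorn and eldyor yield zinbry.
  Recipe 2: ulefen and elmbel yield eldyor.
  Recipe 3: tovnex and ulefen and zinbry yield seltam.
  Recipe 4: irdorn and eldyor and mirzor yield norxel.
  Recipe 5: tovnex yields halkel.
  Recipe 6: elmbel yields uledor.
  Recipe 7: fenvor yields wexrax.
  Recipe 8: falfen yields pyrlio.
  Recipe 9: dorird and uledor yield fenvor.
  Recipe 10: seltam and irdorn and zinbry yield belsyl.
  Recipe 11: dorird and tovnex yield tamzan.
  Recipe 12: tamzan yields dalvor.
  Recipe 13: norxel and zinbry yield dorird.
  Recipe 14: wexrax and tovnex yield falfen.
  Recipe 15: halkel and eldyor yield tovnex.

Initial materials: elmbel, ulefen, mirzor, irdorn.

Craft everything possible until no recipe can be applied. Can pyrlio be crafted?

pyrlio would need falfen (Recipe 8), but falfen is never obtained.

No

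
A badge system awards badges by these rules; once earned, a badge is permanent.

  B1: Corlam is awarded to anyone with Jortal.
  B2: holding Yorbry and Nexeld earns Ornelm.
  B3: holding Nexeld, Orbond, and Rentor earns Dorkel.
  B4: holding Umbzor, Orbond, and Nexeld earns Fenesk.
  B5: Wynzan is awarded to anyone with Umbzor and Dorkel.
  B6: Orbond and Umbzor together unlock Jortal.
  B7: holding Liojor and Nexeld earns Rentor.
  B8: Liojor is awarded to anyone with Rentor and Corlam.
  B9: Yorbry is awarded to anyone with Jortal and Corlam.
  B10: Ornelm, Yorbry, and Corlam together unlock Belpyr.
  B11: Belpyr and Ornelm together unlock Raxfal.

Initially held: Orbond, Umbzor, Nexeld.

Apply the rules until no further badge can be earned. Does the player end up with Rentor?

Rentor would need Liojor and Nexeld (B7), but Liojor is never earned.

No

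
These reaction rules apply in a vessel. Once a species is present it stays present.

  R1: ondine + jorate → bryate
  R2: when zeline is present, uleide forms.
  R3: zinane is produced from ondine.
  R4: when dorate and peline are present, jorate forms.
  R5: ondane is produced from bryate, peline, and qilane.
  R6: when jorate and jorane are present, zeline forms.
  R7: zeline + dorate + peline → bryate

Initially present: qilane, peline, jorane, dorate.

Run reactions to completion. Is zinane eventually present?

No

zinane would need ondine (R3), but ondine never forms.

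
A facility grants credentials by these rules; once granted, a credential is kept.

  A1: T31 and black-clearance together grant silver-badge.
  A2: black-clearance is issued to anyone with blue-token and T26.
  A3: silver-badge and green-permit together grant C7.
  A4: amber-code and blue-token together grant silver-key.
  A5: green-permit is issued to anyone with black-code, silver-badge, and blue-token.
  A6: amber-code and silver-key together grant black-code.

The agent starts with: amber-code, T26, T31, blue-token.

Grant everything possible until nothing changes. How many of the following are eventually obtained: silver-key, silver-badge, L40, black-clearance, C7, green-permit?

Holding blue-token and T26 grants black-clearance (A2).
Holding amber-code and blue-token grants silver-key (A4).
Holding amber-code and silver-key grants black-code (A6).
Holding T31 and black-clearance grants silver-badge (A1).
Holding black-code, silver-badge, and blue-token grants green-permit (A5).
Holding silver-badge and green-permit grants C7 (A3).
silver-key: reached.
silver-badge: reached.
No rule produces L40, and it is not given.
black-clearance: reached.
C7: reached.
green-permit: reached.
Reached: silver-key, silver-badge, black-clearance, C7, and green-permit — 5 of the 6.

5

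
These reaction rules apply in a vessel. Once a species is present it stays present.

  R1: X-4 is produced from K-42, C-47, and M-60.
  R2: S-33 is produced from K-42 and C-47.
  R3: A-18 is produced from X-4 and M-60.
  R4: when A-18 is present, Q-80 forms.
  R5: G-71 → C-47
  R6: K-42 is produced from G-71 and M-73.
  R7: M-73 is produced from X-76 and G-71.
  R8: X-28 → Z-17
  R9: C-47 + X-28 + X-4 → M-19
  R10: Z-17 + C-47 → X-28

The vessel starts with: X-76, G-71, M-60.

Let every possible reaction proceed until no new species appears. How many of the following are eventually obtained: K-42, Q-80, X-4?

3

X-76 and G-71 present → M-73 forms (R7).
G-71 present → C-47 forms (R5).
G-71 and M-73 present → K-42 forms (R6).
K-42, C-47, and M-60 present → X-4 forms (R1).
X-4 and M-60 present → A-18 forms (R3).
A-18 present → Q-80 forms (R4).
K-42: reached.
Q-80: reached.
X-4: reached.
All 3 are reached.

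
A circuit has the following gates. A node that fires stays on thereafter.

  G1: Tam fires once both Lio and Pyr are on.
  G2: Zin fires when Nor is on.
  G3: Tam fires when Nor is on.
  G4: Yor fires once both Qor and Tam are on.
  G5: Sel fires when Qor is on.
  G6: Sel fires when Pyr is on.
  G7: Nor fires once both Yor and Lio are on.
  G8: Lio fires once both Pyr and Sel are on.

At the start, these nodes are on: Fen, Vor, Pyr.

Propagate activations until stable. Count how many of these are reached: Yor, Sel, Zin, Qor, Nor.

Pyr is on, so Sel fires (G6).
Yor would need Qor and Tam (G4), but Qor never turns on.
Sel: reached.
Zin would need Nor (G2), but Nor never turns on.
No rule produces Qor, and it is not given.
Nor would need Yor and Lio (G7), but Yor never turns on.
Reached: Sel — 1 of the 5.

1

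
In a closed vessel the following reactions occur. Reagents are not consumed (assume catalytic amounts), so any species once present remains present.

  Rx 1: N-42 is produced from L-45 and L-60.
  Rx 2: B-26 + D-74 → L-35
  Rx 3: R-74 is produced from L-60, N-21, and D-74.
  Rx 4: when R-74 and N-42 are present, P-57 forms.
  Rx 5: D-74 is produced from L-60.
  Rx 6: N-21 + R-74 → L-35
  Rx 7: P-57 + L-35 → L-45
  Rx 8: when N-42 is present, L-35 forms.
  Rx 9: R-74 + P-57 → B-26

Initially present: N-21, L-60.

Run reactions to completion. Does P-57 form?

No

P-57 would need R-74 and N-42 (Rx 4), but N-42 never forms.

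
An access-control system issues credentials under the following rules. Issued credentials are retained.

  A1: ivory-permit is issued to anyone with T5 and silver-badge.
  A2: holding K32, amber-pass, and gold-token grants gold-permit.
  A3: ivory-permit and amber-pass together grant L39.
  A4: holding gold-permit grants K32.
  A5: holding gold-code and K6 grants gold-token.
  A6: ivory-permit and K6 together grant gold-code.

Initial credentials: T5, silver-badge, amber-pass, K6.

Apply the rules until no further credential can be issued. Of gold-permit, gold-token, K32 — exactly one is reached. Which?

Holding T5 and silver-badge grants ivory-permit (A1).
Holding ivory-permit and K6 grants gold-code (A6).
Holding gold-code and K6 grants gold-token (A5).
gold-permit would need K32, amber-pass, and gold-token (A2), but K32 is never granted. K32 would need gold-permit (A4), but gold-permit is never granted.

gold-token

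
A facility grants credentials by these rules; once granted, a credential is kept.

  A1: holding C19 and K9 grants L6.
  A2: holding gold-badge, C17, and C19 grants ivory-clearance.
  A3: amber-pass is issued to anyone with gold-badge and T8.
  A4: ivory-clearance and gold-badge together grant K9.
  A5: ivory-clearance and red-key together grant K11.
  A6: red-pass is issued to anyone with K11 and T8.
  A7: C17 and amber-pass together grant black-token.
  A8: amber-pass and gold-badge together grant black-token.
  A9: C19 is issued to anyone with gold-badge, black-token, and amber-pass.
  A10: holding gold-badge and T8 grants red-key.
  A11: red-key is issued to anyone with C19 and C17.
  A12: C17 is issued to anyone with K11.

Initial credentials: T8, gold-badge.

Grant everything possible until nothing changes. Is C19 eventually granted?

Yes

Holding gold-badge and T8 grants amber-pass (A3).
Holding amber-pass and gold-badge grants black-token (A8).
Holding gold-badge, black-token, and amber-pass grants C19 (A9).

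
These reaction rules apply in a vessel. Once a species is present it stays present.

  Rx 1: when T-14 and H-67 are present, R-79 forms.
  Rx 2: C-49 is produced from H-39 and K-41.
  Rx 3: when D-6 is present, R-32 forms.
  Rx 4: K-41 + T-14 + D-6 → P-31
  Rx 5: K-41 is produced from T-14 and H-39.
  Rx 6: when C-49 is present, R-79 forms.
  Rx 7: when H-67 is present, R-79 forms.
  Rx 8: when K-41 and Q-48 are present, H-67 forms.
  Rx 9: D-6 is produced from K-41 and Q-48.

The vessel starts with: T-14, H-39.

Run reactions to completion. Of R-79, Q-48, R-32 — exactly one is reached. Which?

T-14 and H-39 present → K-41 forms (Rx 5).
H-39 and K-41 present → C-49 forms (Rx 2).
C-49 present → R-79 forms (Rx 6).
R-32 would need D-6 (Rx 3), but D-6 never forms. No rule produces Q-48, and it is not given.

R-79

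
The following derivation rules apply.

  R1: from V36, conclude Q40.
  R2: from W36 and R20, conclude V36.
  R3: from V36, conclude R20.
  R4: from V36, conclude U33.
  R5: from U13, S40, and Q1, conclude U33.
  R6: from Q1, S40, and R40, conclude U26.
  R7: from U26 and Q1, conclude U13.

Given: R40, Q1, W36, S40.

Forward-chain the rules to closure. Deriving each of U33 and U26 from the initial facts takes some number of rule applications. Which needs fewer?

U26: From Q1, S40, and R40, R6 gives U26. [1 rule application]
U33: Q1, S40, and R40 hold, so U26 follows (R6). U26 and Q1 hold, so U13 follows (R7). U13, S40, and Q1 hold, so U33 follows (R5). [3 rule applications]
U26 needs fewer.

U26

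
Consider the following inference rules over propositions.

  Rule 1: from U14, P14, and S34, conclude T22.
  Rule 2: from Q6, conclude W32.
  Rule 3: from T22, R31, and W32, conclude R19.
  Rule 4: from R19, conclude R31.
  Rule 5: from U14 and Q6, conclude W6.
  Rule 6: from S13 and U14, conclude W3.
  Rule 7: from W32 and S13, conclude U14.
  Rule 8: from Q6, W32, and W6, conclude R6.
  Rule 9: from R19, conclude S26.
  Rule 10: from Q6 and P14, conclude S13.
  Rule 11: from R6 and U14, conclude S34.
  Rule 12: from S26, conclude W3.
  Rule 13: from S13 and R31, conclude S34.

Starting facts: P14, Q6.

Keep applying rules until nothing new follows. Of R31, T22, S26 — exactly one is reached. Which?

From Q6, Rule 2 gives W32.
From Q6 and P14, Rule 10 gives S13.
W32 and S13 hold, so U14 follows (Rule 7).
From U14 and Q6, Rule 5 gives W6.
From Q6, W32, and W6, Rule 8 gives R6.
From R6 and U14, Rule 11 gives S34.
From U14, P14, and S34, Rule 1 gives T22.
S26 would need R19 (Rule 9), but R19 is never established. R31 would need R19 (Rule 4), but R19 is never established.

T22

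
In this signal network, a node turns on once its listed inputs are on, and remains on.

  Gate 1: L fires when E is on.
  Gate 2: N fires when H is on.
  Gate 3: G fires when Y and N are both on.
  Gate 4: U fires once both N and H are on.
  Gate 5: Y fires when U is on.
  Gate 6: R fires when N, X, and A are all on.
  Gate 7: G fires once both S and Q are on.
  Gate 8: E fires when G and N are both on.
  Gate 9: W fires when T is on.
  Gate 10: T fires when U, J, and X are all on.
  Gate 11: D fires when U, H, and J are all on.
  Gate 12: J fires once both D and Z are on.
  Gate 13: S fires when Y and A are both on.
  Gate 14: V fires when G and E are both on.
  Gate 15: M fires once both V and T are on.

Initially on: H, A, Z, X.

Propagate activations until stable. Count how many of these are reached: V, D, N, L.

Gate 2: H on → N on.
Gate 4: N and H on → U on.
U is on, so Y fires (Gate 5).
Y and N are on, so G fires (Gate 3).
G and N are on, so E fires (Gate 8).
G and E are on, so V fires (Gate 14).
E is on, so L fires (Gate 1).
V: reached.
D would need U, H, and J (Gate 11), but J never turns on.
N: reached.
L: reached.
Reached: V, N, and L — 3 of the 4.

3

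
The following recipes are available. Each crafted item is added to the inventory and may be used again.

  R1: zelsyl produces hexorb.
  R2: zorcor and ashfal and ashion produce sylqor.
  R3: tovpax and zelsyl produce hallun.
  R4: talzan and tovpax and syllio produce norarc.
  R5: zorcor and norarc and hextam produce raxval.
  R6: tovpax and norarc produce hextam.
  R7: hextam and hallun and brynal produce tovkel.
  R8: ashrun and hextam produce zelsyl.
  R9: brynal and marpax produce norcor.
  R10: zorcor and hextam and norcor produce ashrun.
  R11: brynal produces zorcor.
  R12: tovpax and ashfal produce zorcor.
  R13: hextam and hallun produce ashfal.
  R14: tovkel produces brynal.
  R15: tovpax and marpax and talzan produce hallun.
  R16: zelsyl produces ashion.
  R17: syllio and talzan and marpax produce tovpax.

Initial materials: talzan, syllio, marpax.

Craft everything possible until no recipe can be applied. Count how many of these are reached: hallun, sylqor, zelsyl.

1

syllio and talzan and marpax → tovpax (R17).
Using R15, tovpax, marpax, and talzan make hallun.
hallun: reached.
sylqor would need zorcor, ashfal, and ashion (R2), but ashion is never obtained.
zelsyl would need ashrun and hextam (R8), but ashrun is never obtained.
Reached: hallun — 1 of the 3.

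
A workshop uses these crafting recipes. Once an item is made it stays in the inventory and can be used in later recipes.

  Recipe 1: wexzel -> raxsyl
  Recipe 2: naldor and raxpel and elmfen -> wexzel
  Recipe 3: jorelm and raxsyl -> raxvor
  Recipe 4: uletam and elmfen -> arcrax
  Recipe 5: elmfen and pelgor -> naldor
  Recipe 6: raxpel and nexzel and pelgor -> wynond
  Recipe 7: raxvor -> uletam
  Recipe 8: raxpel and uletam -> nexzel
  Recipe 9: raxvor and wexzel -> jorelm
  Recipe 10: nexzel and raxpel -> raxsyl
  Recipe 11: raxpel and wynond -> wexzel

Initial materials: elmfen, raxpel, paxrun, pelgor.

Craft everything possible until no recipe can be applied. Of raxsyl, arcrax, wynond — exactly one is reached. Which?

raxsyl

Using Recipe 5, elmfen and pelgor make naldor.
Using Recipe 2, naldor, raxpel, and elmfen make wexzel.
Using Recipe 1, wexzel makes raxsyl.
wynond would need raxpel, nexzel, and pelgor (Recipe 6), but nexzel is never obtained. arcrax would need uletam and elmfen (Recipe 4), but uletam is never obtained.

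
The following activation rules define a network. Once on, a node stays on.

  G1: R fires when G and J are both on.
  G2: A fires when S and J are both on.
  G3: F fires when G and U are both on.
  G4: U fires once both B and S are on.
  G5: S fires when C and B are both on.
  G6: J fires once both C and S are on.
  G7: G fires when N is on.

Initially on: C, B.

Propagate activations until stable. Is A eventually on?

Yes

G5: C and B on → S on.
G6: C and S on → J on.
S and J are on, so A fires (G2).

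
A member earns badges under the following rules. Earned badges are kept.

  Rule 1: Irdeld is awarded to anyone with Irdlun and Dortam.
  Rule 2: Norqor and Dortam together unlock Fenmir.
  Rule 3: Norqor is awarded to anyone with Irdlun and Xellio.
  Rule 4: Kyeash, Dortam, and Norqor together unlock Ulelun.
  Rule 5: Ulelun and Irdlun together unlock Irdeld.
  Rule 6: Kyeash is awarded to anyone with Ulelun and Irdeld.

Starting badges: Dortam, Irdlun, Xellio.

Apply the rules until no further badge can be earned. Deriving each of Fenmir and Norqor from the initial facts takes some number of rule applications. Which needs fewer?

Norqor

Norqor: With Irdlun and Xellio, Norqor is earned (Rule 3). [1 rule application]
Fenmir: With Irdlun and Xellio, Norqor is earned (Rule 3). With Norqor and Dortam, Fenmir is earned (Rule 2). [2 rule applications]
Norqor needs fewer.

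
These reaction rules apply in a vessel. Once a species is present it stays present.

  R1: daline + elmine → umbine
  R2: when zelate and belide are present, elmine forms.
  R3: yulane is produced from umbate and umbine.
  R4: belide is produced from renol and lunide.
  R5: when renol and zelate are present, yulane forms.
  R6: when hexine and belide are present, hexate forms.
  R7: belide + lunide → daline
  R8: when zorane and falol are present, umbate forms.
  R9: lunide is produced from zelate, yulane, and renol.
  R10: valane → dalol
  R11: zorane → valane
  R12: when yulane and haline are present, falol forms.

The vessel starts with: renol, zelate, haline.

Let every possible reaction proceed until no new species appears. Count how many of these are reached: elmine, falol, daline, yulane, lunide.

5

renol and zelate present → yulane forms (R5).
yulane and haline present → falol forms (R12).
zelate, yulane, and renol present → lunide forms (R9).
renol and lunide present → belide forms (R4).
belide and lunide present → daline forms (R7).
zelate and belide present → elmine forms (R2).
elmine: reached.
falol: reached.
daline: reached.
yulane: reached.
lunide: reached.
All 5 are reached.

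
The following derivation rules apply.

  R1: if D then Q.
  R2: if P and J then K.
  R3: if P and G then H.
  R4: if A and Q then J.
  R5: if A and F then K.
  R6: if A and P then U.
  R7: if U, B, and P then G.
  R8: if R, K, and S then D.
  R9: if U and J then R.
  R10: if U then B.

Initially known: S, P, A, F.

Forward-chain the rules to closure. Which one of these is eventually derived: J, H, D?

A and P hold, so U follows (R6).
U holds, so B follows (R10).
From U, B, and P, R7 gives G.
P and G hold, so H follows (R3).
D would need R, K, and S (R8), but R is never established. J would need A and Q (R4), but Q is never established.

H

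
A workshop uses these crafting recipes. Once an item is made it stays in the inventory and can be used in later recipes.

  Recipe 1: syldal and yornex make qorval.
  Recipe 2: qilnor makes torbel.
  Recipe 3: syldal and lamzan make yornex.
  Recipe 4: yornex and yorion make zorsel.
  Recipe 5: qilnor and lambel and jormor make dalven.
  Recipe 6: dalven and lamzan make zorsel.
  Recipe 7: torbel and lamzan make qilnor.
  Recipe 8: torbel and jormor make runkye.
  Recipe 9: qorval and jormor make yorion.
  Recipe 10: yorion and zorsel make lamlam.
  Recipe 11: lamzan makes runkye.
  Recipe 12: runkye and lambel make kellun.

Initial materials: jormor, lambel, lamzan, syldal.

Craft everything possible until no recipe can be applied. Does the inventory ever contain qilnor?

qilnor would need torbel and lamzan (Recipe 7), but torbel is never obtained.

No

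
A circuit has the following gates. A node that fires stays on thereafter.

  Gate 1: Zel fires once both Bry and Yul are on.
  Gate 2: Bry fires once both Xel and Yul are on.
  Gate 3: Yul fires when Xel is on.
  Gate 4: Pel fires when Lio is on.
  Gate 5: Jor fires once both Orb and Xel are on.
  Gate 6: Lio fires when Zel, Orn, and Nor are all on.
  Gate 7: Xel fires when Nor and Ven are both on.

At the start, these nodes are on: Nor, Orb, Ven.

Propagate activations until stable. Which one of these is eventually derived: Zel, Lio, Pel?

Zel

Nor and Ven are on, so Xel fires (Gate 7).
Gate 3: Xel on → Yul on.
Xel and Yul are on, so Bry fires (Gate 2).
Gate 1: Bry and Yul on → Zel on.
Pel would need Lio (Gate 4), but Lio never turns on. Lio would need Zel, Orn, and Nor (Gate 6), but Orn never turns on.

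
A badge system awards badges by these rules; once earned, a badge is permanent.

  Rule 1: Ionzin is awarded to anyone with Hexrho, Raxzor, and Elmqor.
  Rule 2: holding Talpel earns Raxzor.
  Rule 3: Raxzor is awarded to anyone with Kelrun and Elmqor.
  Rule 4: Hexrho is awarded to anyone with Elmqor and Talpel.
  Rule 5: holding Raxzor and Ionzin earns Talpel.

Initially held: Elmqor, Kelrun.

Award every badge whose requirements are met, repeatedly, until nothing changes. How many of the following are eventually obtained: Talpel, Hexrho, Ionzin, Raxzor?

1

With Kelrun and Elmqor, Raxzor is earned (Rule 3).
Talpel would need Raxzor and Ionzin (Rule 5), but Ionzin is never earned.
Hexrho would need Elmqor and Talpel (Rule 4), but Talpel is never earned.
Ionzin would need Hexrho, Raxzor, and Elmqor (Rule 1), but Hexrho is never earned.
Raxzor: reached.
Reached: Raxzor — 1 of the 4.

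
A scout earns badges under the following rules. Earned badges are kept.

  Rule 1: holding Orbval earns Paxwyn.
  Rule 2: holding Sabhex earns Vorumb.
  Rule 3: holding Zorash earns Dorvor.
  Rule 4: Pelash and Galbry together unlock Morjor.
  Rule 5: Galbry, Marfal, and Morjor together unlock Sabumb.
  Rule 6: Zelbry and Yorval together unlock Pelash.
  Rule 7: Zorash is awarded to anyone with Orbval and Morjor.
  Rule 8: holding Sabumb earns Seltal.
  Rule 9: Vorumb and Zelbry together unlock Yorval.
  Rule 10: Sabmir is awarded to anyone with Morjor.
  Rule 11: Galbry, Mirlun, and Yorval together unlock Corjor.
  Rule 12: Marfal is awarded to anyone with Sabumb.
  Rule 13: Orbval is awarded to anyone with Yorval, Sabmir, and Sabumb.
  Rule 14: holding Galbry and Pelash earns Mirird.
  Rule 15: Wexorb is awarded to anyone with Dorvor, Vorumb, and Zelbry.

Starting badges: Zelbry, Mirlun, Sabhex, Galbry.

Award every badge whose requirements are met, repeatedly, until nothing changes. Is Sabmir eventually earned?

Yes

With Sabhex, Vorumb is earned (Rule 2).
With Vorumb and Zelbry, Yorval is earned (Rule 9).
With Zelbry and Yorval, Pelash is earned (Rule 6).
With Pelash and Galbry, Morjor is earned (Rule 4).
With Morjor, Sabmir is earned (Rule 10).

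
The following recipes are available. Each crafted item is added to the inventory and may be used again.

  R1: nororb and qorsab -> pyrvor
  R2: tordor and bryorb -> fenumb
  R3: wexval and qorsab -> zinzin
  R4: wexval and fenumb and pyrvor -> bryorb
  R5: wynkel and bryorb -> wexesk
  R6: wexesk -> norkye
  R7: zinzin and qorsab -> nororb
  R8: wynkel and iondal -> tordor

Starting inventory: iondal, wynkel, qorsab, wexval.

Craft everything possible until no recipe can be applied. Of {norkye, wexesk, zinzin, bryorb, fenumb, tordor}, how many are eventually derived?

2

Using R8, wynkel and iondal make tordor.
Using R3, wexval and qorsab make zinzin.
norkye would need wexesk (R6), but wexesk is never obtained.
wexesk would need wynkel and bryorb (R5), but bryorb is never obtained.
zinzin: reached.
bryorb would need wexval, fenumb, and pyrvor (R4), but fenumb is never obtained.
fenumb would need tordor and bryorb (R2), but bryorb is never obtained.
tordor: reached.
Reached: zinzin and tordor — 2 of the 6.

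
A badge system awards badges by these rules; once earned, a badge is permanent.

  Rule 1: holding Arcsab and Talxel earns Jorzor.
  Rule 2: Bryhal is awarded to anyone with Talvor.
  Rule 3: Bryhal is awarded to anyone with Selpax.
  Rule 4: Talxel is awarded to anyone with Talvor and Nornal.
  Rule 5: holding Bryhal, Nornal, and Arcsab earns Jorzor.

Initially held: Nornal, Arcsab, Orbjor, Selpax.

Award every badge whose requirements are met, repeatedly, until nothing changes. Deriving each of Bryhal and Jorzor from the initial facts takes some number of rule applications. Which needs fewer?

Bryhal

Bryhal: With Selpax, Bryhal is earned (Rule 3). [1 rule application]
Jorzor: With Selpax, Bryhal is earned (Rule 3). With Bryhal, Nornal, and Arcsab, Jorzor is earned (Rule 5). [2 rule applications]
Bryhal needs fewer.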